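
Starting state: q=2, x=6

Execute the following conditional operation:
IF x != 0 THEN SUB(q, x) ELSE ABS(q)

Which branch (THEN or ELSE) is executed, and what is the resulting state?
Branch: THEN, Final state: q=-4, x=6

Evaluating condition: x != 0
x = 6
Condition is True, so THEN branch executes
After SUB(q, x): q=-4, x=6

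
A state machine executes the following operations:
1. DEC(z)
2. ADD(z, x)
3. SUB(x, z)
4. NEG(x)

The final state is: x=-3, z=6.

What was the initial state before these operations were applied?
x=9, z=-2

Working backwards:
Final state: x=-3, z=6
Before step 4 (NEG(x)): x=3, z=6
Before step 3 (SUB(x, z)): x=9, z=6
Before step 2 (ADD(z, x)): x=9, z=-3
Before step 1 (DEC(z)): x=9, z=-2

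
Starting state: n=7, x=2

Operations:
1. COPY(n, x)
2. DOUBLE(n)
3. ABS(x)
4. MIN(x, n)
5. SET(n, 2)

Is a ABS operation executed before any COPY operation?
No

First ABS: step 3
First COPY: step 1
Since 3 > 1, COPY comes first.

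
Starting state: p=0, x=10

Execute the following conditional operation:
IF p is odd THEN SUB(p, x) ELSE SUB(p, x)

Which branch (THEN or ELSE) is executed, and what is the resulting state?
Branch: ELSE, Final state: p=-10, x=10

Evaluating condition: p is odd
Condition is False, so ELSE branch executes
After SUB(p, x): p=-10, x=10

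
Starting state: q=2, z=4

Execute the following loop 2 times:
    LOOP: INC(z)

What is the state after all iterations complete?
q=2, z=6

Iteration trace:
Start: q=2, z=4
After iteration 1: q=2, z=5
After iteration 2: q=2, z=6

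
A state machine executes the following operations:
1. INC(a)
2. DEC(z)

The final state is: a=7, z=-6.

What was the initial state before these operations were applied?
a=6, z=-5

Working backwards:
Final state: a=7, z=-6
Before step 2 (DEC(z)): a=7, z=-5
Before step 1 (INC(a)): a=6, z=-5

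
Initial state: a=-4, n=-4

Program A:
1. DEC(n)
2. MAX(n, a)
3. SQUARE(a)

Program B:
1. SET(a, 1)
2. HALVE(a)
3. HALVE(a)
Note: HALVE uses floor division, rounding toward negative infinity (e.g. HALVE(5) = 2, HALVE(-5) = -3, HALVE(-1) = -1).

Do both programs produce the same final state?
No

Program A final state: a=16, n=-4
Program B final state: a=0, n=-4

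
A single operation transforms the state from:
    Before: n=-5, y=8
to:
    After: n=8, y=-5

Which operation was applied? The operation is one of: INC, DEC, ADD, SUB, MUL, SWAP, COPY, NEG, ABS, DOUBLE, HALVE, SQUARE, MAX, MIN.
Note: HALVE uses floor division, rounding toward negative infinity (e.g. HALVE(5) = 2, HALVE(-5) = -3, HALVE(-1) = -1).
SWAP(y, n)

Analyzing the change:
Before: n=-5, y=8
After: n=8, y=-5
Variable y changed from 8 to -5
Variable n changed from -5 to 8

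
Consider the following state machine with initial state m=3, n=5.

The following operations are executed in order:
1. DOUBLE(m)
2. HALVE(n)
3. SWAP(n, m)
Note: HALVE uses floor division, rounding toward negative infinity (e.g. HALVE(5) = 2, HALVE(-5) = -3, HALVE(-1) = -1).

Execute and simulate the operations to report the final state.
{m: 2, n: 6}

Step-by-step execution:
Initial: m=3, n=5
After step 1 (DOUBLE(m)): m=6, n=5
After step 2 (HALVE(n)): m=6, n=2
After step 3 (SWAP(n, m)): m=2, n=6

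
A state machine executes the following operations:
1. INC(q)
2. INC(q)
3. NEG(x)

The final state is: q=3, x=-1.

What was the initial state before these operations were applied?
q=1, x=1

Working backwards:
Final state: q=3, x=-1
Before step 3 (NEG(x)): q=3, x=1
Before step 2 (INC(q)): q=2, x=1
Before step 1 (INC(q)): q=1, x=1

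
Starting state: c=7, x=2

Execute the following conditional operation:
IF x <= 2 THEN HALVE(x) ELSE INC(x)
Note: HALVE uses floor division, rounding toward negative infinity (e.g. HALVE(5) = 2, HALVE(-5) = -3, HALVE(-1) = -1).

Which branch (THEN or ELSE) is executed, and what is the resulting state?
Branch: THEN, Final state: c=7, x=1

Evaluating condition: x <= 2
x = 2
Condition is True, so THEN branch executes
After HALVE(x): c=7, x=1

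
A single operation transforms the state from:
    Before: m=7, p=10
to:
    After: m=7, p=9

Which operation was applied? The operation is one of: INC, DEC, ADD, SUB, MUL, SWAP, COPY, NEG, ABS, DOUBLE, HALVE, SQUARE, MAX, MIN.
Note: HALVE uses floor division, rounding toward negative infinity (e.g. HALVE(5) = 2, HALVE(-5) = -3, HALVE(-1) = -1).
DEC(p)

Analyzing the change:
Before: m=7, p=10
After: m=7, p=9
Variable p changed from 10 to 9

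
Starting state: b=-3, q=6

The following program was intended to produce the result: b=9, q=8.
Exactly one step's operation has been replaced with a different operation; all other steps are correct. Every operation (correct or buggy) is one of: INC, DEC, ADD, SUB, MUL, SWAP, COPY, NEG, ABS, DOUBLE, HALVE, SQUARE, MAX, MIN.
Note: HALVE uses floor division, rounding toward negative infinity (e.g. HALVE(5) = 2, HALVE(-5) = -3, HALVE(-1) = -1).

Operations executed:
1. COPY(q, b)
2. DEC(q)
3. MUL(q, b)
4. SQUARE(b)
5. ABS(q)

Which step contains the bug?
Step 3

Trace with buggy code:
Initial: b=-3, q=6
After step 1: b=-3, q=-3
After step 2: b=-3, q=-4
After step 3: b=-3, q=12
After step 4: b=9, q=12
After step 5: b=9, q=12
Actual final b=9, q=12 ≠ expected b=9, q=8.
Step 3 is the only position where a single-operation replacement can produce the expected result.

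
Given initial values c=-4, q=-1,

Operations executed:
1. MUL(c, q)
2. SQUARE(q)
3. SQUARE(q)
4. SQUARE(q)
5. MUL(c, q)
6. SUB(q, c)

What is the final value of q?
q = -3

Tracing execution:
Step 1: MUL(c, q) → q = -1
Step 2: SQUARE(q) → q = 1
Step 3: SQUARE(q) → q = 1
Step 4: SQUARE(q) → q = 1
Step 5: MUL(c, q) → q = 1
Step 6: SUB(q, c) → q = -3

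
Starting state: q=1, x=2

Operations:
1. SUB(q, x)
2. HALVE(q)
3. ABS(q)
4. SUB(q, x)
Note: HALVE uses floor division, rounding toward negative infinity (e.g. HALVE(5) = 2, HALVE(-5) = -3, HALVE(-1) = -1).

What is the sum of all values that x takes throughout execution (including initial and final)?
10

Values of x at each step:
Initial: x = 2
After step 1: x = 2
After step 2: x = 2
After step 3: x = 2
After step 4: x = 2
Sum = 2 + 2 + 2 + 2 + 2 = 10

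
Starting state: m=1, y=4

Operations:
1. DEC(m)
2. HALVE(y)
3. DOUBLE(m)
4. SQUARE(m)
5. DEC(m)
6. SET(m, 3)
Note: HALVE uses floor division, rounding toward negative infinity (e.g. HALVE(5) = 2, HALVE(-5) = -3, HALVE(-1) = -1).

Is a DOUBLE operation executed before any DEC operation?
No

First DOUBLE: step 3
First DEC: step 1
Since 3 > 1, DEC comes first.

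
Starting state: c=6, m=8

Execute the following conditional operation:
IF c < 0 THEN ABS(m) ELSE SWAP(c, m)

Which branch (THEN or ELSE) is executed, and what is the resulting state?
Branch: ELSE, Final state: c=8, m=6

Evaluating condition: c < 0
c = 6
Condition is False, so ELSE branch executes
After SWAP(c, m): c=8, m=6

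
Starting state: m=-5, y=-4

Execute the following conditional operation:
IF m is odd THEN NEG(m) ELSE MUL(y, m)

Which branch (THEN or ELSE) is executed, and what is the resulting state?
Branch: THEN, Final state: m=5, y=-4

Evaluating condition: m is odd
Condition is True, so THEN branch executes
After NEG(m): m=5, y=-4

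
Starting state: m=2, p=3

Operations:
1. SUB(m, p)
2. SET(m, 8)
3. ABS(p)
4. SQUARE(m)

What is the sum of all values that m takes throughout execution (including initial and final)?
81

Values of m at each step:
Initial: m = 2
After step 1: m = -1
After step 2: m = 8
After step 3: m = 8
After step 4: m = 64
Sum = 2 + -1 + 8 + 8 + 64 = 81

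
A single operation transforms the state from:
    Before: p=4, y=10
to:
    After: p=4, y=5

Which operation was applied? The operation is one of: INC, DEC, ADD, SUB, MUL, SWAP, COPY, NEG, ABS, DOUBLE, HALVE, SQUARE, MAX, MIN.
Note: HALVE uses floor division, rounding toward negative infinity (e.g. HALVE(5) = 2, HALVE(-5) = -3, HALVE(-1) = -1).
HALVE(y)

Analyzing the change:
Before: p=4, y=10
After: p=4, y=5
Variable y changed from 10 to 5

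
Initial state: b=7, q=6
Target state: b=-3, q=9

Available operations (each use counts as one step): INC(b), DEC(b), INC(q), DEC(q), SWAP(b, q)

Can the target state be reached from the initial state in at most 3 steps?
No

The target state cannot be reached within 3 steps.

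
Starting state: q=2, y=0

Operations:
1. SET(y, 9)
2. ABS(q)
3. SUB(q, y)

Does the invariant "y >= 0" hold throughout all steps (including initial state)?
Yes

The invariant holds at every step.

State at each step:
Initial: q=2, y=0
After step 1: q=2, y=9
After step 2: q=2, y=9
After step 3: q=-7, y=9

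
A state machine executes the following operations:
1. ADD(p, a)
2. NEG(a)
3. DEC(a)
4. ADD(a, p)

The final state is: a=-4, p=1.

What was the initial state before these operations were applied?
a=4, p=-3

Working backwards:
Final state: a=-4, p=1
Before step 4 (ADD(a, p)): a=-5, p=1
Before step 3 (DEC(a)): a=-4, p=1
Before step 2 (NEG(a)): a=4, p=1
Before step 1 (ADD(p, a)): a=4, p=-3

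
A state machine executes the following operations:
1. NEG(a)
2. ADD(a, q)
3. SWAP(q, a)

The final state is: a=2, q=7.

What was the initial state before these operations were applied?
a=-5, q=2

Working backwards:
Final state: a=2, q=7
Before step 3 (SWAP(q, a)): a=7, q=2
Before step 2 (ADD(a, q)): a=5, q=2
Before step 1 (NEG(a)): a=-5, q=2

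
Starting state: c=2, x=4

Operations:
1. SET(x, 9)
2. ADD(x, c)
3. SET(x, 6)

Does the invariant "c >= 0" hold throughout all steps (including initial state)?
Yes

The invariant holds at every step.

State at each step:
Initial: c=2, x=4
After step 1: c=2, x=9
After step 2: c=2, x=11
After step 3: c=2, x=6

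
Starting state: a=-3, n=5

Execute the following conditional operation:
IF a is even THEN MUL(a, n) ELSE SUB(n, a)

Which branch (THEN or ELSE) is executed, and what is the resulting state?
Branch: ELSE, Final state: a=-3, n=8

Evaluating condition: a is even
Condition is False, so ELSE branch executes
After SUB(n, a): a=-3, n=8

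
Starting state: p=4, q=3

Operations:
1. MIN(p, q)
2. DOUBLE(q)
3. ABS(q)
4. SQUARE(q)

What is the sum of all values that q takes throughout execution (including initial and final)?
54

Values of q at each step:
Initial: q = 3
After step 1: q = 3
After step 2: q = 6
After step 3: q = 6
After step 4: q = 36
Sum = 3 + 3 + 6 + 6 + 36 = 54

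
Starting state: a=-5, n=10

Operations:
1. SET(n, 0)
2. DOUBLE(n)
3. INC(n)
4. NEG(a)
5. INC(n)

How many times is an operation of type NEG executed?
1

Counting NEG operations:
Step 4: NEG(a) ← NEG
Total: 1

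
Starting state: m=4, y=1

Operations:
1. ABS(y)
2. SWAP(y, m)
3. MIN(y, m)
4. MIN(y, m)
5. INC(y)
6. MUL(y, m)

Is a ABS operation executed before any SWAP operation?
Yes

First ABS: step 1
First SWAP: step 2
Since 1 < 2, ABS comes first.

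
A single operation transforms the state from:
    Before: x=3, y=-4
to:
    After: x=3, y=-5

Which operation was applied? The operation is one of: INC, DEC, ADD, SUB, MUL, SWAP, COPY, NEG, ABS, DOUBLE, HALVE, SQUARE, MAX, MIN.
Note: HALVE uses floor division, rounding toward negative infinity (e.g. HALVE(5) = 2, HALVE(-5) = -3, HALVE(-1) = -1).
DEC(y)

Analyzing the change:
Before: x=3, y=-4
After: x=3, y=-5
Variable y changed from -4 to -5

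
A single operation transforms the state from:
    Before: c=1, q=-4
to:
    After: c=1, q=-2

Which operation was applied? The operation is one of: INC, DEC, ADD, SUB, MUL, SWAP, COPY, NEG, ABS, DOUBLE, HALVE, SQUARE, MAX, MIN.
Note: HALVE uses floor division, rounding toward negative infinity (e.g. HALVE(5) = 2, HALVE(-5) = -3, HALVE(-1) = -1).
HALVE(q)

Analyzing the change:
Before: c=1, q=-4
After: c=1, q=-2
Variable q changed from -4 to -2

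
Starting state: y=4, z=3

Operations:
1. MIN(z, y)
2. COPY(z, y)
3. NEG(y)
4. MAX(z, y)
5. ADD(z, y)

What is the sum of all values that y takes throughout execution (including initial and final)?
0

Values of y at each step:
Initial: y = 4
After step 1: y = 4
After step 2: y = 4
After step 3: y = -4
After step 4: y = -4
After step 5: y = -4
Sum = 4 + 4 + 4 + -4 + -4 + -4 = 0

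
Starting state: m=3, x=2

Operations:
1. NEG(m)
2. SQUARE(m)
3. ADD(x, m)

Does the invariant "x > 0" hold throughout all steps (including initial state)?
Yes

The invariant holds at every step.

State at each step:
Initial: m=3, x=2
After step 1: m=-3, x=2
After step 2: m=9, x=2
After step 3: m=9, x=11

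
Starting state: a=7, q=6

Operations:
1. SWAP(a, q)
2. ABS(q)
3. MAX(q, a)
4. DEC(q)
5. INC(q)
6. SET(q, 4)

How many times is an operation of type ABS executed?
1

Counting ABS operations:
Step 2: ABS(q) ← ABS
Total: 1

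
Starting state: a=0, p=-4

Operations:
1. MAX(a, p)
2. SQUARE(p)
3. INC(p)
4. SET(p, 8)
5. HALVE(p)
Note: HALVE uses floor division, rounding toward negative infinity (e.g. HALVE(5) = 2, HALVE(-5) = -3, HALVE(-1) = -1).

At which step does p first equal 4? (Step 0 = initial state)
Step 5

Tracing p:
Initial: p = -4
After step 1: p = -4
After step 2: p = 16
After step 3: p = 17
After step 4: p = 8
After step 5: p = 4 ← first occurrence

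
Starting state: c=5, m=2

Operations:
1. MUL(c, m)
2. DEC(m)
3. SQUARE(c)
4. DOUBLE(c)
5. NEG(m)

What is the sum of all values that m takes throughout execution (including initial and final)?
6

Values of m at each step:
Initial: m = 2
After step 1: m = 2
After step 2: m = 1
After step 3: m = 1
After step 4: m = 1
After step 5: m = -1
Sum = 2 + 2 + 1 + 1 + 1 + -1 = 6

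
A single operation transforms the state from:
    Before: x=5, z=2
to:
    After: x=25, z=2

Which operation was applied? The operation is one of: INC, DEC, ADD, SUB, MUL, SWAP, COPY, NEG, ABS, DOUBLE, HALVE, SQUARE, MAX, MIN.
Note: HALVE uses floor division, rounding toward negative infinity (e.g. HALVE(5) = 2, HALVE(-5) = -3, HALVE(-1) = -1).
SQUARE(x)

Analyzing the change:
Before: x=5, z=2
After: x=25, z=2
Variable x changed from 5 to 25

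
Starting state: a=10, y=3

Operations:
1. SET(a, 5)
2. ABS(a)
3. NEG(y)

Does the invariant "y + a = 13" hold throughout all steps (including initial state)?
No, violated after step 1

The invariant is violated after step 1.

State at each step:
Initial: a=10, y=3
After step 1: a=5, y=3
After step 2: a=5, y=3
After step 3: a=5, y=-3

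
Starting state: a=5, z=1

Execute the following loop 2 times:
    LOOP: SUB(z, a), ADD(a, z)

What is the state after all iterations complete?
a=-4, z=-5

Iteration trace:
Start: a=5, z=1
After iteration 1: a=1, z=-4
After iteration 2: a=-4, z=-5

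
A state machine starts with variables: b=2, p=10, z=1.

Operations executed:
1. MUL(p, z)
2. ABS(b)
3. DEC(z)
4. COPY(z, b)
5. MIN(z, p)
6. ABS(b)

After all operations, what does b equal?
b = 2

Tracing execution:
Step 1: MUL(p, z) → b = 2
Step 2: ABS(b) → b = 2
Step 3: DEC(z) → b = 2
Step 4: COPY(z, b) → b = 2
Step 5: MIN(z, p) → b = 2
Step 6: ABS(b) → b = 2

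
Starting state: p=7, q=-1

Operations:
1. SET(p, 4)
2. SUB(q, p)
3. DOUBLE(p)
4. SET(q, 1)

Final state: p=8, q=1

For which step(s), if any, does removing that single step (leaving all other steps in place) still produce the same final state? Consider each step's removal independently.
Step(s) 2

Testing removal of each single step:
Without step 1: final = p=14, q=1 (different)
Without step 2: final = p=8, q=1 (same)
Without step 3: final = p=4, q=1 (different)
Without step 4: final = p=8, q=-5 (different)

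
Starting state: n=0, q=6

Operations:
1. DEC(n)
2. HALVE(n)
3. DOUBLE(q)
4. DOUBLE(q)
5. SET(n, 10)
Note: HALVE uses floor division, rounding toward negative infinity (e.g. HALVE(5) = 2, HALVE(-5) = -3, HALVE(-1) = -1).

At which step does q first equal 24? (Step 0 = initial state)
Step 4

Tracing q:
Initial: q = 6
After step 1: q = 6
After step 2: q = 6
After step 3: q = 12
After step 4: q = 24 ← first occurrence
After step 5: q = 24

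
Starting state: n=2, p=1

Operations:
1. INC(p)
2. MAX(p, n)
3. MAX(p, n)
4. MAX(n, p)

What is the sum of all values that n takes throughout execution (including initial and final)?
10

Values of n at each step:
Initial: n = 2
After step 1: n = 2
After step 2: n = 2
After step 3: n = 2
After step 4: n = 2
Sum = 2 + 2 + 2 + 2 + 2 = 10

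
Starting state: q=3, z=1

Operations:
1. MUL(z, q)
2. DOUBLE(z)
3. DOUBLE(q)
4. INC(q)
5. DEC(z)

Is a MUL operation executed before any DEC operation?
Yes

First MUL: step 1
First DEC: step 5
Since 1 < 5, MUL comes first.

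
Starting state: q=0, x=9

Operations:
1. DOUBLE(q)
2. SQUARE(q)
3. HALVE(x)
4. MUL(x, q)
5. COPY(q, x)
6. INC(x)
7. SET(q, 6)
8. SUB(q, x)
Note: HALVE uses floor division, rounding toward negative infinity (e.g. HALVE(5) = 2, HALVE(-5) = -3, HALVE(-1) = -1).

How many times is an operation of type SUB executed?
1

Counting SUB operations:
Step 8: SUB(q, x) ← SUB
Total: 1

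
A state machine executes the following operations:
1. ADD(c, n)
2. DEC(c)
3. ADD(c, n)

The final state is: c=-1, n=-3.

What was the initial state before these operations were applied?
c=6, n=-3

Working backwards:
Final state: c=-1, n=-3
Before step 3 (ADD(c, n)): c=2, n=-3
Before step 2 (DEC(c)): c=3, n=-3
Before step 1 (ADD(c, n)): c=6, n=-3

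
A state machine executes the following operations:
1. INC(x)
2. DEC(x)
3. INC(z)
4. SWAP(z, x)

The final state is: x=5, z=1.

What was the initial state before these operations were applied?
x=1, z=4

Working backwards:
Final state: x=5, z=1
Before step 4 (SWAP(z, x)): x=1, z=5
Before step 3 (INC(z)): x=1, z=4
Before step 2 (DEC(x)): x=2, z=4
Before step 1 (INC(x)): x=1, z=4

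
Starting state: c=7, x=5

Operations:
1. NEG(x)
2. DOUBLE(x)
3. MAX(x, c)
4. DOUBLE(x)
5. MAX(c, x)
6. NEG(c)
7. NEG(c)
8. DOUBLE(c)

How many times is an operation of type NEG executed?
3

Counting NEG operations:
Step 1: NEG(x) ← NEG
Step 6: NEG(c) ← NEG
Step 7: NEG(c) ← NEG
Total: 3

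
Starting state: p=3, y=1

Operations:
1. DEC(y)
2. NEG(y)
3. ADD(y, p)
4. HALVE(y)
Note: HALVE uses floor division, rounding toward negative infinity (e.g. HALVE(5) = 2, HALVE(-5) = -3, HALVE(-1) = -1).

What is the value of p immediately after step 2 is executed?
p = 3

Tracing p through execution:
Initial: p = 3
After step 1 (DEC(y)): p = 3
After step 2 (NEG(y)): p = 3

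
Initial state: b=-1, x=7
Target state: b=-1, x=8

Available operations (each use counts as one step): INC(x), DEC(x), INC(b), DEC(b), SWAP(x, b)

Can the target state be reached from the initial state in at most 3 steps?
Yes

Path (1 step): INC(x)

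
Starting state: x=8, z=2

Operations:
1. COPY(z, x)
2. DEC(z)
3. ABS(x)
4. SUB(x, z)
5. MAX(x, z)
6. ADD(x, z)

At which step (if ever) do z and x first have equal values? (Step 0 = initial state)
Step 1

z and x first become equal after step 1.

Comparing values at each step:
Initial: z=2, x=8
After step 1: z=8, x=8 ← equal!
After step 2: z=7, x=8
After step 3: z=7, x=8
After step 4: z=7, x=1
After step 5: z=7, x=7 ← equal!
After step 6: z=7, x=14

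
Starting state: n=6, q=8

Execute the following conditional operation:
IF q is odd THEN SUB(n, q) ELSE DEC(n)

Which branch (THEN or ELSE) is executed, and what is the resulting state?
Branch: ELSE, Final state: n=5, q=8

Evaluating condition: q is odd
Condition is False, so ELSE branch executes
After DEC(n): n=5, q=8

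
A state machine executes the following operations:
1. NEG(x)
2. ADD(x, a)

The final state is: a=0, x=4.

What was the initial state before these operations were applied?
a=0, x=-4

Working backwards:
Final state: a=0, x=4
Before step 2 (ADD(x, a)): a=0, x=4
Before step 1 (NEG(x)): a=0, x=-4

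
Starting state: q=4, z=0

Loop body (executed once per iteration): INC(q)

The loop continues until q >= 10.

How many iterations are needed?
6

Tracing iterations:
Initial: q=4, z=0
After iteration 1: q=5, z=0
After iteration 2: q=6, z=0
After iteration 3: q=7, z=0
After iteration 4: q=8, z=0
After iteration 5: q=9, z=0
After iteration 6: q=10, z=0
q >= 10 now holds, so the loop exits after 6 iterations.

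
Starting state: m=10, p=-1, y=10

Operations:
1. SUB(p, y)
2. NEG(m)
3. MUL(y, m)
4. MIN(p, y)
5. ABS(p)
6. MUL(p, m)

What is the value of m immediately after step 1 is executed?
m = 10

Tracing m through execution:
Initial: m = 10
After step 1 (SUB(p, y)): m = 10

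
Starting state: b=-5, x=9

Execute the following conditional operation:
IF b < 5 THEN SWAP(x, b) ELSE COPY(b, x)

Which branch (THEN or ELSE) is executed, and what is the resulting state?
Branch: THEN, Final state: b=9, x=-5

Evaluating condition: b < 5
b = -5
Condition is True, so THEN branch executes
After SWAP(x, b): b=9, x=-5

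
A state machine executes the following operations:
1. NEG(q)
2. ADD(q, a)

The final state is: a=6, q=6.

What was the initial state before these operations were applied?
a=6, q=0

Working backwards:
Final state: a=6, q=6
Before step 2 (ADD(q, a)): a=6, q=0
Before step 1 (NEG(q)): a=6, q=0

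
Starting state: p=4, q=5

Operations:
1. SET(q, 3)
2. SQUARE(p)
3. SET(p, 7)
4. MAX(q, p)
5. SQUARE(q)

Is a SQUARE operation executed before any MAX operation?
Yes

First SQUARE: step 2
First MAX: step 4
Since 2 < 4, SQUARE comes first.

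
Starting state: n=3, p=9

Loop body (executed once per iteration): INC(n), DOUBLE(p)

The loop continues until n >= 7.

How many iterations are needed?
4

Tracing iterations:
Initial: n=3, p=9
After iteration 1: n=4, p=18
After iteration 2: n=5, p=36
After iteration 3: n=6, p=72
After iteration 4: n=7, p=144
n >= 7 now holds, so the loop exits after 4 iterations.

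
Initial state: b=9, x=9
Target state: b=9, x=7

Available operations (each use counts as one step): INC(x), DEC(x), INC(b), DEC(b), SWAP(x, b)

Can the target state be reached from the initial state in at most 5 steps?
Yes

Path (2 steps): DEC(x) → DEC(x)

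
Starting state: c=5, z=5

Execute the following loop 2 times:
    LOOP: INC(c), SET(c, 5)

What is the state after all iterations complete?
c=5, z=5

Iteration trace:
Start: c=5, z=5
After iteration 1: c=5, z=5
After iteration 2: c=5, z=5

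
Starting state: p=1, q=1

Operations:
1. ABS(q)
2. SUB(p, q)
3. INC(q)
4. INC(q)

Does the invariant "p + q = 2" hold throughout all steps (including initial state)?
No, violated after step 2

The invariant is violated after step 2.

State at each step:
Initial: p=1, q=1
After step 1: p=1, q=1
After step 2: p=0, q=1
After step 3: p=0, q=2
After step 4: p=0, q=3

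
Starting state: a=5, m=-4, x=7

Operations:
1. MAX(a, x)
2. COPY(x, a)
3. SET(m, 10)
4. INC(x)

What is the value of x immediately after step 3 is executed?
x = 7

Tracing x through execution:
Initial: x = 7
After step 1 (MAX(a, x)): x = 7
After step 2 (COPY(x, a)): x = 7
After step 3 (SET(m, 10)): x = 7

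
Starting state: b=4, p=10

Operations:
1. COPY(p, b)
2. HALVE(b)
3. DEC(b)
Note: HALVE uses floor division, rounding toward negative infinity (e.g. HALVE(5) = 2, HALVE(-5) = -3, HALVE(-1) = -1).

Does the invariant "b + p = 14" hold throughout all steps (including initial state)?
No, violated after step 1

The invariant is violated after step 1.

State at each step:
Initial: b=4, p=10
After step 1: b=4, p=4
After step 2: b=2, p=4
After step 3: b=1, p=4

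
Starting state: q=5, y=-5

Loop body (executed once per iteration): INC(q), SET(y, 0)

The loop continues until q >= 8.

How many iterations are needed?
3

Tracing iterations:
Initial: q=5, y=-5
After iteration 1: q=6, y=0
After iteration 2: q=7, y=0
After iteration 3: q=8, y=0
q >= 8 now holds, so the loop exits after 3 iterations.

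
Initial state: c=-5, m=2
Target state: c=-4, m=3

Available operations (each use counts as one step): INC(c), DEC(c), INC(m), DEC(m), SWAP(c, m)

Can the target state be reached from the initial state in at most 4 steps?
Yes

Path (2 steps): INC(c) → INC(m)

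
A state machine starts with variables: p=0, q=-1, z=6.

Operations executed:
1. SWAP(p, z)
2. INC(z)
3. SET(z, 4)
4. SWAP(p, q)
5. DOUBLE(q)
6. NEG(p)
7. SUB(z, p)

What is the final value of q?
q = 12

Tracing execution:
Step 1: SWAP(p, z) → q = -1
Step 2: INC(z) → q = -1
Step 3: SET(z, 4) → q = -1
Step 4: SWAP(p, q) → q = 6
Step 5: DOUBLE(q) → q = 12
Step 6: NEG(p) → q = 12
Step 7: SUB(z, p) → q = 12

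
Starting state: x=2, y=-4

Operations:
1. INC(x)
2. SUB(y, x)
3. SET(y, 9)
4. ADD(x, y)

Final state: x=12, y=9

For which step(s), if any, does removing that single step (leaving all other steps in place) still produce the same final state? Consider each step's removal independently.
Step(s) 2

Testing removal of each single step:
Without step 1: final = x=11, y=9 (different)
Without step 2: final = x=12, y=9 (same)
Without step 3: final = x=-4, y=-7 (different)
Without step 4: final = x=3, y=9 (different)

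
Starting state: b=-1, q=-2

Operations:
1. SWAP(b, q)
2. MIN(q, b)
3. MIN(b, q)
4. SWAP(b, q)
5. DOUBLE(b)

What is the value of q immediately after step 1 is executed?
q = -1

Tracing q through execution:
Initial: q = -2
After step 1 (SWAP(b, q)): q = -1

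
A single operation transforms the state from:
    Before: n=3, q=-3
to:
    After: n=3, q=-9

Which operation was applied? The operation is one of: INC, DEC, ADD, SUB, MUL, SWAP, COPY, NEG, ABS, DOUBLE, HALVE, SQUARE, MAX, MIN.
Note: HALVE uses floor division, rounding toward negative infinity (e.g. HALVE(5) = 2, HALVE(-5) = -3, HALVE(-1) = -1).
MUL(q, n)

Analyzing the change:
Before: n=3, q=-3
After: n=3, q=-9
Variable q changed from -3 to -9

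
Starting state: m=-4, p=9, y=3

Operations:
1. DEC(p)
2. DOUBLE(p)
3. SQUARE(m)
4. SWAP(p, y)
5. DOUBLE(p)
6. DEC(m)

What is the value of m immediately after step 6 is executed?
m = 15

Tracing m through execution:
Initial: m = -4
After step 1 (DEC(p)): m = -4
After step 2 (DOUBLE(p)): m = -4
After step 3 (SQUARE(m)): m = 16
After step 4 (SWAP(p, y)): m = 16
After step 5 (DOUBLE(p)): m = 16
After step 6 (DEC(m)): m = 15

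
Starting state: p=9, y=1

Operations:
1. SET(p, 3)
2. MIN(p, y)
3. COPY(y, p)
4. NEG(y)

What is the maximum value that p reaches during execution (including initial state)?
9

Values of p at each step:
Initial: p = 9 ← maximum
After step 1: p = 3
After step 2: p = 1
After step 3: p = 1
After step 4: p = 1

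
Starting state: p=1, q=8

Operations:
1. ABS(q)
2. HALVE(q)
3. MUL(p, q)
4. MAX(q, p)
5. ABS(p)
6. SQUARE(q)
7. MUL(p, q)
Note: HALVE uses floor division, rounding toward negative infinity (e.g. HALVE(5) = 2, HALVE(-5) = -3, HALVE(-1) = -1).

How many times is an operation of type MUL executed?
2

Counting MUL operations:
Step 3: MUL(p, q) ← MUL
Step 7: MUL(p, q) ← MUL
Total: 2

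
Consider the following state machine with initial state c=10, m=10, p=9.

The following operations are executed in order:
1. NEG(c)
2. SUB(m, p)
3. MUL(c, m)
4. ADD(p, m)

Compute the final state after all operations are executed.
{c: -10, m: 1, p: 10}

Step-by-step execution:
Initial: c=10, m=10, p=9
After step 1 (NEG(c)): c=-10, m=10, p=9
After step 2 (SUB(m, p)): c=-10, m=1, p=9
After step 3 (MUL(c, m)): c=-10, m=1, p=9
After step 4 (ADD(p, m)): c=-10, m=1, p=10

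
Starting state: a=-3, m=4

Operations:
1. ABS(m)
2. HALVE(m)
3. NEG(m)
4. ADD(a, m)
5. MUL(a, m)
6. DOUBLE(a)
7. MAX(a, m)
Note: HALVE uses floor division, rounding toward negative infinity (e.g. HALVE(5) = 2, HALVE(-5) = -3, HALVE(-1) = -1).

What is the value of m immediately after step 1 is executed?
m = 4

Tracing m through execution:
Initial: m = 4
After step 1 (ABS(m)): m = 4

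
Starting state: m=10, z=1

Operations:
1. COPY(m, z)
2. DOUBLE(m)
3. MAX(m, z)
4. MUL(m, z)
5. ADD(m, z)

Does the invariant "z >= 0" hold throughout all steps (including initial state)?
Yes

The invariant holds at every step.

State at each step:
Initial: m=10, z=1
After step 1: m=1, z=1
After step 2: m=2, z=1
After step 3: m=2, z=1
After step 4: m=2, z=1
After step 5: m=3, z=1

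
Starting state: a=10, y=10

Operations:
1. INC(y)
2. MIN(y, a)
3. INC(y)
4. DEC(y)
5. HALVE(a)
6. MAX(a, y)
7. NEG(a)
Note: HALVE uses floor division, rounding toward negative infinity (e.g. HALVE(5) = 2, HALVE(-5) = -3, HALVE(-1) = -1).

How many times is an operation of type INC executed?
2

Counting INC operations:
Step 1: INC(y) ← INC
Step 3: INC(y) ← INC
Total: 2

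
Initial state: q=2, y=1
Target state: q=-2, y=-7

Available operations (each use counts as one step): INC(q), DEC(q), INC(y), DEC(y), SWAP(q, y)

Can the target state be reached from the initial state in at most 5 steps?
No

The target state cannot be reached within 5 steps.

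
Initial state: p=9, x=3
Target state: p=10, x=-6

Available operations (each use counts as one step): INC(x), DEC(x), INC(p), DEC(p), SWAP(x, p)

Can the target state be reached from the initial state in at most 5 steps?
No

The target state cannot be reached within 5 steps.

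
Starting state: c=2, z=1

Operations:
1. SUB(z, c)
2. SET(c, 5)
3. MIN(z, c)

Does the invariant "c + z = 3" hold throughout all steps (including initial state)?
No, violated after step 1

The invariant is violated after step 1.

State at each step:
Initial: c=2, z=1
After step 1: c=2, z=-1
After step 2: c=5, z=-1
After step 3: c=5, z=-1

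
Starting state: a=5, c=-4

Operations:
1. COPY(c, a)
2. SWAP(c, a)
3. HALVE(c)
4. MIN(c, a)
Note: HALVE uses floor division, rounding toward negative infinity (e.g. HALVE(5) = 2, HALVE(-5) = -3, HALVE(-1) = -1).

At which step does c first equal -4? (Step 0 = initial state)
Step 0

Tracing c:
Initial: c = -4 ← first occurrence
After step 1: c = 5
After step 2: c = 5
After step 3: c = 2
After step 4: c = 2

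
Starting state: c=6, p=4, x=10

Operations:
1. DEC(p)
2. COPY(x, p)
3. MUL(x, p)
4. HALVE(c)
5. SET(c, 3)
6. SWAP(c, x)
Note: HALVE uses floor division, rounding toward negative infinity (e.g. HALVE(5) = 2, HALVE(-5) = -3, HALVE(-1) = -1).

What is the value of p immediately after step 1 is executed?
p = 3

Tracing p through execution:
Initial: p = 4
After step 1 (DEC(p)): p = 3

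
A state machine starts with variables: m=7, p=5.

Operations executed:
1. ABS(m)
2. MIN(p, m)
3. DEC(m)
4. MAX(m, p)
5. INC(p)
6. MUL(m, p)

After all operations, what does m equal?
m = 36

Tracing execution:
Step 1: ABS(m) → m = 7
Step 2: MIN(p, m) → m = 7
Step 3: DEC(m) → m = 6
Step 4: MAX(m, p) → m = 6
Step 5: INC(p) → m = 6
Step 6: MUL(m, p) → m = 36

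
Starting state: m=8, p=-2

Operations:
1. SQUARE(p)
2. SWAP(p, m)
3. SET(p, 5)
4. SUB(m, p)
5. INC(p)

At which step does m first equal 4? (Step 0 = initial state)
Step 2

Tracing m:
Initial: m = 8
After step 1: m = 8
After step 2: m = 4 ← first occurrence
After step 3: m = 4
After step 4: m = -1
After step 5: m = -1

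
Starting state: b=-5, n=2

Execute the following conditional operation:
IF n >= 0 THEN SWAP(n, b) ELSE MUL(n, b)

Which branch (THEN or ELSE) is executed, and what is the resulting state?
Branch: THEN, Final state: b=2, n=-5

Evaluating condition: n >= 0
n = 2
Condition is True, so THEN branch executes
After SWAP(n, b): b=2, n=-5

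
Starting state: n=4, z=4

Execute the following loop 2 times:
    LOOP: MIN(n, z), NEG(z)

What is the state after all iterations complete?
n=-4, z=4

Iteration trace:
Start: n=4, z=4
After iteration 1: n=4, z=-4
After iteration 2: n=-4, z=4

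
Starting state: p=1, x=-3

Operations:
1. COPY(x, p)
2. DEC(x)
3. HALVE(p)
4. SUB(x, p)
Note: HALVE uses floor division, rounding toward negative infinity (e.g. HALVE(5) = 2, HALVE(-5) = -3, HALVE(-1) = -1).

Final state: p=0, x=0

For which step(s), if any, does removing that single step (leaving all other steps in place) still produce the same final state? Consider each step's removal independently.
Step(s) 4

Testing removal of each single step:
Without step 1: final = p=0, x=-4 (different)
Without step 2: final = p=0, x=1 (different)
Without step 3: final = p=1, x=-1 (different)
Without step 4: final = p=0, x=0 (same)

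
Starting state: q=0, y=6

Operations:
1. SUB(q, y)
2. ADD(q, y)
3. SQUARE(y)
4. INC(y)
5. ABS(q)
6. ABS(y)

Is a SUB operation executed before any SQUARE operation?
Yes

First SUB: step 1
First SQUARE: step 3
Since 1 < 3, SUB comes first.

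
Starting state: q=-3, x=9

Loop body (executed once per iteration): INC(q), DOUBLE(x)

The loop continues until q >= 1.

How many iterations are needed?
4

Tracing iterations:
Initial: q=-3, x=9
After iteration 1: q=-2, x=18
After iteration 2: q=-1, x=36
After iteration 3: q=0, x=72
After iteration 4: q=1, x=144
q >= 1 now holds, so the loop exits after 4 iterations.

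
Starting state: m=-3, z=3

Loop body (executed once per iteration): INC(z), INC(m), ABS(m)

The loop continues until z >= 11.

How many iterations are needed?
8

Tracing iterations:
Initial: m=-3, z=3
After iteration 1: m=2, z=4
After iteration 2: m=3, z=5
After iteration 3: m=4, z=6
After iteration 4: m=5, z=7
After iteration 5: m=6, z=8
After iteration 6: m=7, z=9
After iteration 7: m=8, z=10
After iteration 8: m=9, z=11
z >= 11 now holds, so the loop exits after 8 iterations.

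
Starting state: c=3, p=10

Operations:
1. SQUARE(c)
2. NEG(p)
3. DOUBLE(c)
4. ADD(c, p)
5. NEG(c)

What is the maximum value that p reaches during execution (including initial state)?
10

Values of p at each step:
Initial: p = 10 ← maximum
After step 1: p = 10
After step 2: p = -10
After step 3: p = -10
After step 4: p = -10
After step 5: p = -10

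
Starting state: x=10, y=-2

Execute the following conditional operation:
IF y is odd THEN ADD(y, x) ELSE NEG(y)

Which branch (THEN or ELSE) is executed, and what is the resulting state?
Branch: ELSE, Final state: x=10, y=2

Evaluating condition: y is odd
Condition is False, so ELSE branch executes
After NEG(y): x=10, y=2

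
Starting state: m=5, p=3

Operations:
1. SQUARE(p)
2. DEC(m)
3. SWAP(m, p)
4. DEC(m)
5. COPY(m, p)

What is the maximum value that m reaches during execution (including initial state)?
9

Values of m at each step:
Initial: m = 5
After step 1: m = 5
After step 2: m = 4
After step 3: m = 9 ← maximum
After step 4: m = 8
After step 5: m = 4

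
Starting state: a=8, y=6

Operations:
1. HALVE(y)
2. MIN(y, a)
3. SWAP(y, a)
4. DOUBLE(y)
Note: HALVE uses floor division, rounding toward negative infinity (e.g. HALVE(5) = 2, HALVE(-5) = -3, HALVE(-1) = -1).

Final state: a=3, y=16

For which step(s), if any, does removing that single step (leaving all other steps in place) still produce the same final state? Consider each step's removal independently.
Step(s) 2

Testing removal of each single step:
Without step 1: final = a=6, y=16 (different)
Without step 2: final = a=3, y=16 (same)
Without step 3: final = a=8, y=6 (different)
Without step 4: final = a=3, y=8 (different)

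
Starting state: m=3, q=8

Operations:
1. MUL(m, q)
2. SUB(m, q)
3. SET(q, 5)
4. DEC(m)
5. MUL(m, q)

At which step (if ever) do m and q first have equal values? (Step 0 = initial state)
Never

m and q never become equal during execution.

Comparing values at each step:
Initial: m=3, q=8
After step 1: m=24, q=8
After step 2: m=16, q=8
After step 3: m=16, q=5
After step 4: m=15, q=5
After step 5: m=75, q=5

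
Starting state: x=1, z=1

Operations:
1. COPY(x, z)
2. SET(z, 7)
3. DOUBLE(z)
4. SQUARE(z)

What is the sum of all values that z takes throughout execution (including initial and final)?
219

Values of z at each step:
Initial: z = 1
After step 1: z = 1
After step 2: z = 7
After step 3: z = 14
After step 4: z = 196
Sum = 1 + 1 + 7 + 14 + 196 = 219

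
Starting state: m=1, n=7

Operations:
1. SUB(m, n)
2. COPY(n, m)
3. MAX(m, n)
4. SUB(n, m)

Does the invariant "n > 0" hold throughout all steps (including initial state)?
No, violated after step 2

The invariant is violated after step 2.

State at each step:
Initial: m=1, n=7
After step 1: m=-6, n=7
After step 2: m=-6, n=-6
After step 3: m=-6, n=-6
After step 4: m=-6, n=0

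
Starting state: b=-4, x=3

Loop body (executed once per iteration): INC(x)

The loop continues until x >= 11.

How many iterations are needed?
8

Tracing iterations:
Initial: b=-4, x=3
After iteration 1: b=-4, x=4
After iteration 2: b=-4, x=5
After iteration 3: b=-4, x=6
After iteration 4: b=-4, x=7
After iteration 5: b=-4, x=8
After iteration 6: b=-4, x=9
After iteration 7: b=-4, x=10
After iteration 8: b=-4, x=11
x >= 11 now holds, so the loop exits after 8 iterations.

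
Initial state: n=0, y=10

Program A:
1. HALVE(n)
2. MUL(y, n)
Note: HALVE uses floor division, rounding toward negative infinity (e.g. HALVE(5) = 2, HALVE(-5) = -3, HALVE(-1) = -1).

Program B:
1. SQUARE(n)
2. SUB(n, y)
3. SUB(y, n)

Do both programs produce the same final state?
No

Program A final state: n=0, y=0
Program B final state: n=-10, y=20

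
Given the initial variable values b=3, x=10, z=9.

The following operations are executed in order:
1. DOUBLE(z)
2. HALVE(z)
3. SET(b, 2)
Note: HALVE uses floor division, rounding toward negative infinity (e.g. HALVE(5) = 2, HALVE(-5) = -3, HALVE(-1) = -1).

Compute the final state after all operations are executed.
{b: 2, x: 10, z: 9}

Step-by-step execution:
Initial: b=3, x=10, z=9
After step 1 (DOUBLE(z)): b=3, x=10, z=18
After step 2 (HALVE(z)): b=3, x=10, z=9
After step 3 (SET(b, 2)): b=2, x=10, z=9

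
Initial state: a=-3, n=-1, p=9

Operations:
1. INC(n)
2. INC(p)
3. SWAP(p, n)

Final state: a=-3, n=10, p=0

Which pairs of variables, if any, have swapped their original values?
None

Comparing initial and final values:
a: -3 → -3
n: -1 → 10
p: 9 → 0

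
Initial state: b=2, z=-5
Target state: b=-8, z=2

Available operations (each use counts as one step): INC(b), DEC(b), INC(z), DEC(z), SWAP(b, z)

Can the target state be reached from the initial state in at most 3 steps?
No

The target state cannot be reached within 3 steps.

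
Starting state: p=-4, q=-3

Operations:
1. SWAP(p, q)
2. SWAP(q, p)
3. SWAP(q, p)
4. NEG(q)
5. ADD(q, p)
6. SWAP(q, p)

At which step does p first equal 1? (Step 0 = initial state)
Step 6

Tracing p:
Initial: p = -4
After step 1: p = -3
After step 2: p = -4
After step 3: p = -3
After step 4: p = -3
After step 5: p = -3
After step 6: p = 1 ← first occurrence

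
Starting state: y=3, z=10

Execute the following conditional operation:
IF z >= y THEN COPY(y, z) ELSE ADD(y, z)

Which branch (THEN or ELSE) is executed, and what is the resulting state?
Branch: THEN, Final state: y=10, z=10

Evaluating condition: z >= y
z = 10, y = 3
Condition is True, so THEN branch executes
After COPY(y, z): y=10, z=10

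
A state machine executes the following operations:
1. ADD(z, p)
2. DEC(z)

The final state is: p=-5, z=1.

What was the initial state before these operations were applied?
p=-5, z=7

Working backwards:
Final state: p=-5, z=1
Before step 2 (DEC(z)): p=-5, z=2
Before step 1 (ADD(z, p)): p=-5, z=7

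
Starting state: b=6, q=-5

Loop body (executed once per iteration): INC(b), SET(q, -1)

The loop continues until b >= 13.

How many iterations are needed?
7

Tracing iterations:
Initial: b=6, q=-5
After iteration 1: b=7, q=-1
After iteration 2: b=8, q=-1
After iteration 3: b=9, q=-1
After iteration 4: b=10, q=-1
After iteration 5: b=11, q=-1
After iteration 6: b=12, q=-1
After iteration 7: b=13, q=-1
b >= 13 now holds, so the loop exits after 7 iterations.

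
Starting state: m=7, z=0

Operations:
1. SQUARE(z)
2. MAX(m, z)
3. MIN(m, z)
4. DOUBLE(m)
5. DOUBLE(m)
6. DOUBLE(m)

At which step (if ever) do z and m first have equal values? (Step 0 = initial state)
Step 3

z and m first become equal after step 3.

Comparing values at each step:
Initial: z=0, m=7
After step 1: z=0, m=7
After step 2: z=0, m=7
After step 3: z=0, m=0 ← equal!
After step 4: z=0, m=0 ← equal!
After step 5: z=0, m=0 ← equal!
After step 6: z=0, m=0 ← equal!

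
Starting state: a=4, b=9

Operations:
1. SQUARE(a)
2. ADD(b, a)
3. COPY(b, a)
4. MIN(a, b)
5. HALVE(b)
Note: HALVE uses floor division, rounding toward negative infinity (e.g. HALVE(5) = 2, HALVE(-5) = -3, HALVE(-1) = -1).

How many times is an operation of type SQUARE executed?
1

Counting SQUARE operations:
Step 1: SQUARE(a) ← SQUARE
Total: 1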